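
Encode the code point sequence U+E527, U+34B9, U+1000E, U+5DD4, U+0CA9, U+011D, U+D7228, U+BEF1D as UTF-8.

U+E527: 3-byte form → EE 94 A7.
U+34B9: 3-byte form → E3 92 B9.
U+1000E: 4-byte form → F0 90 80 8E.
U+5DD4: 3-byte form → E5 B7 94.
U+0CA9: 3-byte form → E0 B2 A9.
U+011D: 2-byte form → C4 9D.
U+D7228: 4-byte form → F3 97 88 A8.
U+BEF1D: 4-byte form → F2 BE BC 9D.
Concatenated (26 bytes): EE 94 A7 E3 92 B9 F0 90 80 8E E5 B7 94 E0 B2 A9 C4 9D F3 97 88 A8 F2 BE BC 9D.

EE 94 A7 E3 92 B9 F0 90 80 8E E5 B7 94 E0 B2 A9 C4 9D F3 97 88 A8 F2 BE BC 9D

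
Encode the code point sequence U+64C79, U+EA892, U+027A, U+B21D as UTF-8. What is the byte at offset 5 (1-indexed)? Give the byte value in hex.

1-indexed offset 5 is 0-indexed offset 4.
U+64C79 → 4-byte form F1 A4 B1 B9 at offsets 0–3.
U+EA892 → 4-byte form F3 AA A2 92 at offsets 4–7.
Offset 4 falls in char 2's range; it's byte 1 of F3 AA A2 92 = 0xF3.

0xF3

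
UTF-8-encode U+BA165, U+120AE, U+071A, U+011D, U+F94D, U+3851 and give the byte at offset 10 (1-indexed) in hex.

1-indexed offset 10 is 0-indexed offset 9.
U+BA165 → 4-byte form F2 BA 85 A5 at offsets 0–3.
U+120AE → 4-byte form F0 92 82 AE at offsets 4–7.
U+071A → 2-byte form DC 9A at offsets 8–9.
Offset 9 falls in char 3's range; it's byte 2 of DC 9A = 0x9A.

0x9A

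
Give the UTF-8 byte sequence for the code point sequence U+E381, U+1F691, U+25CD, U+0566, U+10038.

U+E381: 3-byte form → EE 8E 81.
U+1F691: 4-byte form → F0 9F 9A 91.
U+25CD: 3-byte form → E2 97 8D.
U+0566: 2-byte form → D5 A6.
U+10038: 4-byte form → F0 90 80 B8.
Concatenated (16 bytes): EE 8E 81 F0 9F 9A 91 E2 97 8D D5 A6 F0 90 80 B8.

EE 8E 81 F0 9F 9A 91 E2 97 8D D5 A6 F0 90 80 B8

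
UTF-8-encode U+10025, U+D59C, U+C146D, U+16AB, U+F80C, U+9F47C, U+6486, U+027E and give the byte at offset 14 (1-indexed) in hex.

0xAB

1-indexed offset 14 is 0-indexed offset 13.
U+10025 → 4-byte form F0 90 80 A5 at offsets 0–3.
U+D59C → 3-byte form ED 96 9C at offsets 4–6.
U+C146D → 4-byte form F3 81 91 AD at offsets 7–10.
U+16AB → 3-byte form E1 9A AB at offsets 11–13.
Offset 13 falls in char 4's range; it's byte 3 of E1 9A AB = 0xAB.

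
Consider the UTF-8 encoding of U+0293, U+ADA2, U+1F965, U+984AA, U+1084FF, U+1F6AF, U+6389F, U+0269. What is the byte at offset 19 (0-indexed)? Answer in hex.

U+0293 → 2-byte form CA 93 at offsets 0–1.
U+ADA2 → 3-byte form EA B6 A2 at offsets 2–4.
U+1F965 → 4-byte form F0 9F A5 A5 at offsets 5–8.
U+984AA → 4-byte form F2 98 92 AA at offsets 9–12.
U+1084FF → 4-byte form F4 88 93 BF at offsets 13–16.
U+1F6AF → 4-byte form F0 9F 9A AF at offsets 17–20.
Offset 19 falls in char 6's range; it's byte 3 of F0 9F 9A AF = 0x9A.

0x9A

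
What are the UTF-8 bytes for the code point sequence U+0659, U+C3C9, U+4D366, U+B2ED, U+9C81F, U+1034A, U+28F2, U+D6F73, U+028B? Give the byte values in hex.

D9 99 EC 8F 89 F1 8D 8D A6 EB 8B AD F2 9C A0 9F F0 90 8D 8A E2 A3 B2 F3 96 BD B3 CA 8B

U+0659: 2-byte form → D9 99.
U+C3C9: 3-byte form → EC 8F 89.
U+4D366: 4-byte form → F1 8D 8D A6.
U+B2ED: 3-byte form → EB 8B AD.
U+9C81F: 4-byte form → F2 9C A0 9F.
U+1034A: 4-byte form → F0 90 8D 8A.
U+28F2: 3-byte form → E2 A3 B2.
U+D6F73: 4-byte form → F3 96 BD B3.
U+028B: 2-byte form → CA 8B.
Concatenated (29 bytes): D9 99 EC 8F 89 F1 8D 8D A6 EB 8B AD F2 9C A0 9F F0 90 8D 8A E2 A3 B2 F3 96 BD B3 CA 8B.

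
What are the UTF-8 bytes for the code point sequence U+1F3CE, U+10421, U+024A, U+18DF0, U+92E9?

U+1F3CE: 4-byte form → F0 9F 8F 8E.
U+10421: 4-byte form → F0 90 90 A1.
U+024A: 2-byte form → C9 8A.
U+18DF0: 4-byte form → F0 98 B7 B0.
U+92E9: 3-byte form → E9 8B A9.
Concatenated (17 bytes): F0 9F 8F 8E F0 90 90 A1 C9 8A F0 98 B7 B0 E9 8B A9.

F0 9F 8F 8E F0 90 90 A1 C9 8A F0 98 B7 B0 E9 8B A9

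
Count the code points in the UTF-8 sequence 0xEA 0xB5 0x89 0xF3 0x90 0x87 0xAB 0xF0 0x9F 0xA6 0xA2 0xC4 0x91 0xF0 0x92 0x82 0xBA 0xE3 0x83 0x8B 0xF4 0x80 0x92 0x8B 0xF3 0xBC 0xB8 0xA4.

8

Byte at offset 0: 0xEA = 11101010 → 3-byte char (#1). Advance 3.
Byte at offset 3: 0xF3 = 11110011 → 4-byte char (#2). Advance 4.
Byte at offset 7: 0xF0 = 11110000 → 4-byte char (#3). Advance 4.
Byte at offset 11: 0xC4 = 11000100 → 2-byte char (#4). Advance 2.
Byte at offset 13: 0xF0 = 11110000 → 4-byte char (#5). Advance 4.
Byte at offset 17: 0xE3 = 11100011 → 3-byte char (#6). Advance 3.
Byte at offset 20: 0xF4 = 11110100 → 4-byte char (#7). Advance 4.
Byte at offset 24: 0xF3 = 11110011 → 4-byte char (#8). Advance 4.
Reached end at offset 28 after 8 code points.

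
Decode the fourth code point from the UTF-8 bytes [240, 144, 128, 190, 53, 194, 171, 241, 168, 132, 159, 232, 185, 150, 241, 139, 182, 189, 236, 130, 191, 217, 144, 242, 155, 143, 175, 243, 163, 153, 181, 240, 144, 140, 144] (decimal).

Offset 0: leading byte 0xF0 = 11110000 → 4-byte char #1 = F0 90 80 BE.
Offset 4: leading byte 0x35 = 00110101 → 1-byte char #2 = 35.
Offset 5: leading byte 0xC2 = 11000010 → 2-byte char #3 = C2 AB.
Offset 7: leading byte 0xF1 = 11110001 → 4-byte char #4 = F1 A8 84 9F.
Leading byte 0xF1 = 11110001 matches 11110xxx → 4-byte sequence.
Byte 1: 0xF1 = 11110001, payload 001 (3 bits).
Byte 2: 0xA8 = 10101000 (10xxxxxx ✓), payload 101000.
Byte 3: 0x84 = 10000100 (10xxxxxx ✓), payload 000100.
Byte 4: 0x9F = 10011111 (10xxxxxx ✓), payload 011111.
Concatenate: 001101000000100011111 = 0x6811F (21 bits → U+6811F).

U+6811F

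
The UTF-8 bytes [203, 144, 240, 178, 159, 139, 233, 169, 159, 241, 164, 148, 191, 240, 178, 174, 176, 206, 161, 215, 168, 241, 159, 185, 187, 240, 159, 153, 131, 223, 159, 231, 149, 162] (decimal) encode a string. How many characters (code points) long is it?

11

Byte at offset 0: 0xCB = 11001011 → 2-byte char (#1). Advance 2.
Byte at offset 2: 0xF0 = 11110000 → 4-byte char (#2). Advance 4.
Byte at offset 6: 0xE9 = 11101001 → 3-byte char (#3). Advance 3.
Byte at offset 9: 0xF1 = 11110001 → 4-byte char (#4). Advance 4.
Byte at offset 13: 0xF0 = 11110000 → 4-byte char (#5). Advance 4.
Byte at offset 17: 0xCE = 11001110 → 2-byte char (#6). Advance 2.
Byte at offset 19: 0xD7 = 11010111 → 2-byte char (#7). Advance 2.
Byte at offset 21: 0xF1 = 11110001 → 4-byte char (#8). Advance 4.
Byte at offset 25: 0xF0 = 11110000 → 4-byte char (#9). Advance 4.
Byte at offset 29: 0xDF = 11011111 → 2-byte char (#10). Advance 2.
Byte at offset 31: 0xE7 = 11100111 → 3-byte char (#11). Advance 3.
Reached end at offset 34 after 11 code points.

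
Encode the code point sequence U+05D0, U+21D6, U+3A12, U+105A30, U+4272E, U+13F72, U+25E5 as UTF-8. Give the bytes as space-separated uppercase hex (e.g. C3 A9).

U+05D0: 2-byte form → D7 90.
U+21D6: 3-byte form → E2 87 96.
U+3A12: 3-byte form → E3 A8 92.
U+105A30: 4-byte form → F4 85 A8 B0.
U+4272E: 4-byte form → F1 82 9C AE.
U+13F72: 4-byte form → F0 93 BD B2.
U+25E5: 3-byte form → E2 97 A5.
Concatenated (23 bytes): D7 90 E2 87 96 E3 A8 92 F4 85 A8 B0 F1 82 9C AE F0 93 BD B2 E2 97 A5.

D7 90 E2 87 96 E3 A8 92 F4 85 A8 B0 F1 82 9C AE F0 93 BD B2 E2 97 A5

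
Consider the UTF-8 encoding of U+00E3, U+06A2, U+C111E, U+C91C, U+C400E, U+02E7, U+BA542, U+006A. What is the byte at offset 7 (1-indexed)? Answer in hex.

1-indexed offset 7 is 0-indexed offset 6.
U+00E3 → 2-byte form C3 A3 at offsets 0–1.
U+06A2 → 2-byte form DA A2 at offsets 2–3.
U+C111E → 4-byte form F3 81 84 9E at offsets 4–7.
Offset 6 falls in char 3's range; it's byte 3 of F3 81 84 9E = 0x84.

0x84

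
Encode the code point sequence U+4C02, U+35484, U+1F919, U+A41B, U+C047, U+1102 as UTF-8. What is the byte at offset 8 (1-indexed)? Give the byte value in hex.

0xF0

1-indexed offset 8 is 0-indexed offset 7.
U+4C02 → 3-byte form E4 B0 82 at offsets 0–2.
U+35484 → 4-byte form F0 B5 92 84 at offsets 3–6.
U+1F919 → 4-byte form F0 9F A4 99 at offsets 7–10.
Offset 7 falls in char 3's range; it's byte 1 of F0 9F A4 99 = 0xF0.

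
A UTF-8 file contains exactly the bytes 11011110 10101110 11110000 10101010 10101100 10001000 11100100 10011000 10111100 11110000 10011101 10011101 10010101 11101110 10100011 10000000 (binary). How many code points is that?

5

Byte at offset 0: 0xDE = 11011110 → 2-byte char (#1). Advance 2.
Byte at offset 2: 0xF0 = 11110000 → 4-byte char (#2). Advance 4.
Byte at offset 6: 0xE4 = 11100100 → 3-byte char (#3). Advance 3.
Byte at offset 9: 0xF0 = 11110000 → 4-byte char (#4). Advance 4.
Byte at offset 13: 0xEE = 11101110 → 3-byte char (#5). Advance 3.
Reached end at offset 16 after 5 code points.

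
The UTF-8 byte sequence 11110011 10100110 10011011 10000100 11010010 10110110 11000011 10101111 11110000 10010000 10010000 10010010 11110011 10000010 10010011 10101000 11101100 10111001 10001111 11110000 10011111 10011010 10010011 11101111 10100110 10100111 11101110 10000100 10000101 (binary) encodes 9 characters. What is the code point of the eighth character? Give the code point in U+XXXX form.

U+F9A7

Offset 0: leading byte 0xF3 = 11110011 → 4-byte char #1 = F3 A6 9B 84.
Offset 4: leading byte 0xD2 = 11010010 → 2-byte char #2 = D2 B6.
Offset 6: leading byte 0xC3 = 11000011 → 2-byte char #3 = C3 AF.
Offset 8: leading byte 0xF0 = 11110000 → 4-byte char #4 = F0 90 90 92.
Offset 12: leading byte 0xF3 = 11110011 → 4-byte char #5 = F3 82 93 A8.
Offset 16: leading byte 0xEC = 11101100 → 3-byte char #6 = EC B9 8F.
Offset 19: leading byte 0xF0 = 11110000 → 4-byte char #7 = F0 9F 9A 93.
Offset 23: leading byte 0xEF = 11101111 → 3-byte char #8 = EF A6 A7.
Leading byte 0xEF = 11101111 matches 1110xxxx → 3-byte sequence.
Byte 1: 0xEF = 11101111, payload 1111 (4 bits).
Byte 2: 0xA6 = 10100110 (10xxxxxx ✓), payload 100110.
Byte 3: 0xA7 = 10100111 (10xxxxxx ✓), payload 100111.
Concatenate: 1111100110100111 = 0xF9A7 (16 bits → U+F9A7).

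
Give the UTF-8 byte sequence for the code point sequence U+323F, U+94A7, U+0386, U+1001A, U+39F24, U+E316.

E3 88 BF E9 92 A7 CE 86 F0 90 80 9A F0 B9 BC A4 EE 8C 96

U+323F: 3-byte form → E3 88 BF.
U+94A7: 3-byte form → E9 92 A7.
U+0386: 2-byte form → CE 86.
U+1001A: 4-byte form → F0 90 80 9A.
U+39F24: 4-byte form → F0 B9 BC A4.
U+E316: 3-byte form → EE 8C 96.
Concatenated (19 bytes): E3 88 BF E9 92 A7 CE 86 F0 90 80 9A F0 B9 BC A4 EE 8C 96.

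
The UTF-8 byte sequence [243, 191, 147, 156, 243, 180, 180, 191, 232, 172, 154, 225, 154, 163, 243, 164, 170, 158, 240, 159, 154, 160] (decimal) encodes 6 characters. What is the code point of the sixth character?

U+1F6A0

Offset 0: leading byte 0xF3 = 11110011 → 4-byte char #1 = F3 BF 93 9C.
Offset 4: leading byte 0xF3 = 11110011 → 4-byte char #2 = F3 B4 B4 BF.
Offset 8: leading byte 0xE8 = 11101000 → 3-byte char #3 = E8 AC 9A.
Offset 11: leading byte 0xE1 = 11100001 → 3-byte char #4 = E1 9A A3.
Offset 14: leading byte 0xF3 = 11110011 → 4-byte char #5 = F3 A4 AA 9E.
Offset 18: leading byte 0xF0 = 11110000 → 4-byte char #6 = F0 9F 9A A0.
Leading byte 0xF0 = 11110000 matches 11110xxx → 4-byte sequence.
Byte 1: 0xF0 = 11110000, payload 000 (3 bits).
Byte 2: 0x9F = 10011111 (10xxxxxx ✓), payload 011111.
Byte 3: 0x9A = 10011010 (10xxxxxx ✓), payload 011010.
Byte 4: 0xA0 = 10100000 (10xxxxxx ✓), payload 100000.
Concatenate: 000011111011010100000 = 0x1F6A0 (21 bits → U+1F6A0).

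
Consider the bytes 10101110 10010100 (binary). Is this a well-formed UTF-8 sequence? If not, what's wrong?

invalid (continuation byte with no leading byte)

Byte 0xAE = 10101110 has the form 10xxxxxx — a continuation byte — but there is no preceding leading byte.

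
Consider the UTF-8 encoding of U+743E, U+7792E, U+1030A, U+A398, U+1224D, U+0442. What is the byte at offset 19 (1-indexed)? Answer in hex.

0xD1

1-indexed offset 19 is 0-indexed offset 18.
U+743E → 3-byte form E7 90 BE at offsets 0–2.
U+7792E → 4-byte form F1 B7 A4 AE at offsets 3–6.
U+1030A → 4-byte form F0 90 8C 8A at offsets 7–10.
U+A398 → 3-byte form EA 8E 98 at offsets 11–13.
U+1224D → 4-byte form F0 92 89 8D at offsets 14–17.
U+0442 → 2-byte form D1 82 at offsets 18–19.
Offset 18 falls in char 6's range; it's byte 1 of D1 82 = 0xD1.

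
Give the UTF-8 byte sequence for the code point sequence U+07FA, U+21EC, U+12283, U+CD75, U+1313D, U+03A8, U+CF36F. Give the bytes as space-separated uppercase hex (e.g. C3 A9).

U+07FA: 2-byte form → DF BA.
U+21EC: 3-byte form → E2 87 AC.
U+12283: 4-byte form → F0 92 8A 83.
U+CD75: 3-byte form → EC B5 B5.
U+1313D: 4-byte form → F0 93 84 BD.
U+03A8: 2-byte form → CE A8.
U+CF36F: 4-byte form → F3 8F 8D AF.
Concatenated (22 bytes): DF BA E2 87 AC F0 92 8A 83 EC B5 B5 F0 93 84 BD CE A8 F3 8F 8D AF.

DF BA E2 87 AC F0 92 8A 83 EC B5 B5 F0 93 84 BD CE A8 F3 8F 8D AF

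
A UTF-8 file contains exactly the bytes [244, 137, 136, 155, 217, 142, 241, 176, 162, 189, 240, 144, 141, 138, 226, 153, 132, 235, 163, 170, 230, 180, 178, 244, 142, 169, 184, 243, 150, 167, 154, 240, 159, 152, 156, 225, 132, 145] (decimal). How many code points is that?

11

Byte at offset 0: 0xF4 = 11110100 → 4-byte char (#1). Advance 4.
Byte at offset 4: 0xD9 = 11011001 → 2-byte char (#2). Advance 2.
Byte at offset 6: 0xF1 = 11110001 → 4-byte char (#3). Advance 4.
Byte at offset 10: 0xF0 = 11110000 → 4-byte char (#4). Advance 4.
Byte at offset 14: 0xE2 = 11100010 → 3-byte char (#5). Advance 3.
Byte at offset 17: 0xEB = 11101011 → 3-byte char (#6). Advance 3.
Byte at offset 20: 0xE6 = 11100110 → 3-byte char (#7). Advance 3.
Byte at offset 23: 0xF4 = 11110100 → 4-byte char (#8). Advance 4.
Byte at offset 27: 0xF3 = 11110011 → 4-byte char (#9). Advance 4.
Byte at offset 31: 0xF0 = 11110000 → 4-byte char (#10). Advance 4.
Byte at offset 35: 0xE1 = 11100001 → 3-byte char (#11). Advance 3.
Reached end at offset 38 after 11 code points.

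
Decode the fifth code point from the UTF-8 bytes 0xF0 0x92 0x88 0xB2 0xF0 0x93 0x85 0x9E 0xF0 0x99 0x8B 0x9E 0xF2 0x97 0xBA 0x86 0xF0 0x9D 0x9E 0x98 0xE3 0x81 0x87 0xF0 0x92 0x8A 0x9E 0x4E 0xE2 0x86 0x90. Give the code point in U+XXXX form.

U+1D798

Offset 0: leading byte 0xF0 = 11110000 → 4-byte char #1 = F0 92 88 B2.
Offset 4: leading byte 0xF0 = 11110000 → 4-byte char #2 = F0 93 85 9E.
Offset 8: leading byte 0xF0 = 11110000 → 4-byte char #3 = F0 99 8B 9E.
Offset 12: leading byte 0xF2 = 11110010 → 4-byte char #4 = F2 97 BA 86.
Offset 16: leading byte 0xF0 = 11110000 → 4-byte char #5 = F0 9D 9E 98.
Leading byte 0xF0 = 11110000 matches 11110xxx → 4-byte sequence.
Byte 1: 0xF0 = 11110000, payload 000 (3 bits).
Byte 2: 0x9D = 10011101 (10xxxxxx ✓), payload 011101.
Byte 3: 0x9E = 10011110 (10xxxxxx ✓), payload 011110.
Byte 4: 0x98 = 10011000 (10xxxxxx ✓), payload 011000.
Concatenate: 000011101011110011000 = 0x1D798 (21 bits → U+1D798).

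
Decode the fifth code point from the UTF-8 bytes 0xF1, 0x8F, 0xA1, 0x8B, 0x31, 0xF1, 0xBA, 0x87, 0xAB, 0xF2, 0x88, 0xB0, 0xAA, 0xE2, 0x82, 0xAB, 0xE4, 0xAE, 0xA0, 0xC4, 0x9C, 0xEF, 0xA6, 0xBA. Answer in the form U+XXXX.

Offset 0: leading byte 0xF1 = 11110001 → 4-byte char #1 = F1 8F A1 8B.
Offset 4: leading byte 0x31 = 00110001 → 1-byte char #2 = 31.
Offset 5: leading byte 0xF1 = 11110001 → 4-byte char #3 = F1 BA 87 AB.
Offset 9: leading byte 0xF2 = 11110010 → 4-byte char #4 = F2 88 B0 AA.
Offset 13: leading byte 0xE2 = 11100010 → 3-byte char #5 = E2 82 AB.
Leading byte 0xE2 = 11100010 matches 1110xxxx → 3-byte sequence.
Byte 1: 0xE2 = 11100010, payload 0010 (4 bits).
Byte 2: 0x82 = 10000010 (10xxxxxx ✓), payload 000010.
Byte 3: 0xAB = 10101011 (10xxxxxx ✓), payload 101011.
Concatenate: 0010000010101011 = 0x20AB (16 bits → U+20AB).

U+20AB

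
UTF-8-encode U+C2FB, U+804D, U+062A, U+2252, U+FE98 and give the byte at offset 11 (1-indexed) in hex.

1-indexed offset 11 is 0-indexed offset 10.
U+C2FB → 3-byte form EC 8B BB at offsets 0–2.
U+804D → 3-byte form E8 81 8D at offsets 3–5.
U+062A → 2-byte form D8 AA at offsets 6–7.
U+2252 → 3-byte form E2 89 92 at offsets 8–10.
Offset 10 falls in char 4's range; it's byte 3 of E2 89 92 = 0x92.

0x92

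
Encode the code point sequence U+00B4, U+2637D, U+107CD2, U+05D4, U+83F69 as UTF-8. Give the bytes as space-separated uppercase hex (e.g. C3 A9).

U+00B4: 2-byte form → C2 B4.
U+2637D: 4-byte form → F0 A6 8D BD.
U+107CD2: 4-byte form → F4 87 B3 92.
U+05D4: 2-byte form → D7 94.
U+83F69: 4-byte form → F2 83 BD A9.
Concatenated (16 bytes): C2 B4 F0 A6 8D BD F4 87 B3 92 D7 94 F2 83 BD A9.

C2 B4 F0 A6 8D BD F4 87 B3 92 D7 94 F2 83 BD A9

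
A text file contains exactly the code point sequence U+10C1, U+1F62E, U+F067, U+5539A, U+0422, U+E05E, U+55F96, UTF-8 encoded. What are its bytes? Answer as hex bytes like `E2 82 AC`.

E1 83 81 F0 9F 98 AE EF 81 A7 F1 95 8E 9A D0 A2 EE 81 9E F1 95 BE 96

U+10C1: 3-byte form → E1 83 81.
U+1F62E: 4-byte form → F0 9F 98 AE.
U+F067: 3-byte form → EF 81 A7.
U+5539A: 4-byte form → F1 95 8E 9A.
U+0422: 2-byte form → D0 A2.
U+E05E: 3-byte form → EE 81 9E.
U+55F96: 4-byte form → F1 95 BE 96.
Concatenated (23 bytes): E1 83 81 F0 9F 98 AE EF 81 A7 F1 95 8E 9A D0 A2 EE 81 9E F1 95 BE 96.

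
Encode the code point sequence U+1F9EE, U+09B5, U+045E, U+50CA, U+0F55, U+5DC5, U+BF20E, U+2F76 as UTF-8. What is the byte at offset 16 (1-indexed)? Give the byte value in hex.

0xE5

1-indexed offset 16 is 0-indexed offset 15.
U+1F9EE → 4-byte form F0 9F A7 AE at offsets 0–3.
U+09B5 → 3-byte form E0 A6 B5 at offsets 4–6.
U+045E → 2-byte form D1 9E at offsets 7–8.
U+50CA → 3-byte form E5 83 8A at offsets 9–11.
U+0F55 → 3-byte form E0 BD 95 at offsets 12–14.
U+5DC5 → 3-byte form E5 B7 85 at offsets 15–17.
Offset 15 falls in char 6's range; it's byte 1 of E5 B7 85 = 0xE5.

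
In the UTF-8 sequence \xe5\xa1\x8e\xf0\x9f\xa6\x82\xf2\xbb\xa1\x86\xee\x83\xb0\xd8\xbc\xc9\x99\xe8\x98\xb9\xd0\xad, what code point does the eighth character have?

U+042D

Offset 0: leading byte 0xE5 = 11100101 → 3-byte char #1 = E5 A1 8E.
Offset 3: leading byte 0xF0 = 11110000 → 4-byte char #2 = F0 9F A6 82.
Offset 7: leading byte 0xF2 = 11110010 → 4-byte char #3 = F2 BB A1 86.
Offset 11: leading byte 0xEE = 11101110 → 3-byte char #4 = EE 83 B0.
Offset 14: leading byte 0xD8 = 11011000 → 2-byte char #5 = D8 BC.
Offset 16: leading byte 0xC9 = 11001001 → 2-byte char #6 = C9 99.
Offset 18: leading byte 0xE8 = 11101000 → 3-byte char #7 = E8 98 B9.
Offset 21: leading byte 0xD0 = 11010000 → 2-byte char #8 = D0 AD.
Leading byte 0xD0 = 11010000 matches 110xxxxx → 2-byte sequence.
Byte 1: 0xD0 = 11010000, payload 10000 (5 bits).
Byte 2: 0xAD = 10101101 (10xxxxxx ✓), payload 101101.
Concatenate: 10000101101 = 0x42D (11 bits → U+042D).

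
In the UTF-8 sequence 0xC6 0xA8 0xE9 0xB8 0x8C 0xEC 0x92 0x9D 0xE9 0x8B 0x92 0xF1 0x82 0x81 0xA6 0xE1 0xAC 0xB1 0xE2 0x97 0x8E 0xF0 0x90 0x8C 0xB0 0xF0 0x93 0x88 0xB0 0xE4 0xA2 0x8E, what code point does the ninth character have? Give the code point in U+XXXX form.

Offset 0: leading byte 0xC6 = 11000110 → 2-byte char #1 = C6 A8.
Offset 2: leading byte 0xE9 = 11101001 → 3-byte char #2 = E9 B8 8C.
Offset 5: leading byte 0xEC = 11101100 → 3-byte char #3 = EC 92 9D.
Offset 8: leading byte 0xE9 = 11101001 → 3-byte char #4 = E9 8B 92.
Offset 11: leading byte 0xF1 = 11110001 → 4-byte char #5 = F1 82 81 A6.
Offset 15: leading byte 0xE1 = 11100001 → 3-byte char #6 = E1 AC B1.
Offset 18: leading byte 0xE2 = 11100010 → 3-byte char #7 = E2 97 8E.
Offset 21: leading byte 0xF0 = 11110000 → 4-byte char #8 = F0 90 8C B0.
Offset 25: leading byte 0xF0 = 11110000 → 4-byte char #9 = F0 93 88 B0.
Leading byte 0xF0 = 11110000 matches 11110xxx → 4-byte sequence.
Byte 1: 0xF0 = 11110000, payload 000 (3 bits).
Byte 2: 0x93 = 10010011 (10xxxxxx ✓), payload 010011.
Byte 3: 0x88 = 10001000 (10xxxxxx ✓), payload 001000.
Byte 4: 0xB0 = 10110000 (10xxxxxx ✓), payload 110000.
Concatenate: 000010011001000110000 = 0x13230 (21 bits → U+13230).

U+13230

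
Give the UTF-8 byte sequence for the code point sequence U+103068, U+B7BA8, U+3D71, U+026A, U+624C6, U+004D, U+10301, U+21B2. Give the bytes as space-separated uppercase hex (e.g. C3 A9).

F4 83 81 A8 F2 B7 AE A8 E3 B5 B1 C9 AA F1 A2 93 86 4D F0 90 8C 81 E2 86 B2

U+103068: 4-byte form → F4 83 81 A8.
U+B7BA8: 4-byte form → F2 B7 AE A8.
U+3D71: 3-byte form → E3 B5 B1.
U+026A: 2-byte form → C9 AA.
U+624C6: 4-byte form → F1 A2 93 86.
U+004D: 1-byte form → 4D.
U+10301: 4-byte form → F0 90 8C 81.
U+21B2: 3-byte form → E2 86 B2.
Concatenated (25 bytes): F4 83 81 A8 F2 B7 AE A8 E3 B5 B1 C9 AA F1 A2 93 86 4D F0 90 8C 81 E2 86 B2.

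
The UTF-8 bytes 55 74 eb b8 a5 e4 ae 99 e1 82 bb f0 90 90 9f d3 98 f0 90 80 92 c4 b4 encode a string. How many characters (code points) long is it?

9

Byte at offset 0: 0x55 = 01010101 → 1-byte char (#1). Advance 1.
Byte at offset 1: 0x74 = 01110100 → 1-byte char (#2). Advance 1.
Byte at offset 2: 0xEB = 11101011 → 3-byte char (#3). Advance 3.
Byte at offset 5: 0xE4 = 11100100 → 3-byte char (#4). Advance 3.
Byte at offset 8: 0xE1 = 11100001 → 3-byte char (#5). Advance 3.
Byte at offset 11: 0xF0 = 11110000 → 4-byte char (#6). Advance 4.
Byte at offset 15: 0xD3 = 11010011 → 2-byte char (#7). Advance 2.
Byte at offset 17: 0xF0 = 11110000 → 4-byte char (#8). Advance 4.
Byte at offset 21: 0xC4 = 11000100 → 2-byte char (#9). Advance 2.
Reached end at offset 23 after 9 code points.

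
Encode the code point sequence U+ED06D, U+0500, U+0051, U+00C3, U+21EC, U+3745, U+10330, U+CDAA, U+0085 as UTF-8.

F3 AD 81 AD D4 80 51 C3 83 E2 87 AC E3 9D 85 F0 90 8C B0 EC B6 AA C2 85

U+ED06D: 4-byte form → F3 AD 81 AD.
U+0500: 2-byte form → D4 80.
U+0051: 1-byte form → 51.
U+00C3: 2-byte form → C3 83.
U+21EC: 3-byte form → E2 87 AC.
U+3745: 3-byte form → E3 9D 85.
U+10330: 4-byte form → F0 90 8C B0.
U+CDAA: 3-byte form → EC B6 AA.
U+0085: 2-byte form → C2 85.
Concatenated (24 bytes): F3 AD 81 AD D4 80 51 C3 83 E2 87 AC E3 9D 85 F0 90 8C B0 EC B6 AA C2 85.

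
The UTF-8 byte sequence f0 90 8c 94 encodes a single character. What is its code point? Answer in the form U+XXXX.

U+10314

Leading byte 0xF0 = 11110000 matches 11110xxx → 4-byte sequence.
Byte 1: 0xF0 = 11110000, payload 000 (3 bits).
Byte 2: 0x90 = 10010000 (10xxxxxx ✓), payload 010000.
Byte 3: 0x8C = 10001100 (10xxxxxx ✓), payload 001100.
Byte 4: 0x94 = 10010100 (10xxxxxx ✓), payload 010100.
Concatenate: 000010000001100010100 = 0x10314 (21 bits → U+10314).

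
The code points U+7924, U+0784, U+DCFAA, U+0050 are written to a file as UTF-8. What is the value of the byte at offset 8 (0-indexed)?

U+7924 → 3-byte form E7 A4 A4 at offsets 0–2.
U+0784 → 2-byte form DE 84 at offsets 3–4.
U+DCFAA → 4-byte form F3 9C BE AA at offsets 5–8.
Offset 8 falls in char 3's range; it's byte 4 of F3 9C BE AA = 0xAA.

0xAA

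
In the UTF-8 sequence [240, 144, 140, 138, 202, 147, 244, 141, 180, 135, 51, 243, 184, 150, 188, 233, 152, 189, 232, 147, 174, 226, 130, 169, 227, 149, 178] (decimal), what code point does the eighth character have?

Offset 0: leading byte 0xF0 = 11110000 → 4-byte char #1 = F0 90 8C 8A.
Offset 4: leading byte 0xCA = 11001010 → 2-byte char #2 = CA 93.
Offset 6: leading byte 0xF4 = 11110100 → 4-byte char #3 = F4 8D B4 87.
Offset 10: leading byte 0x33 = 00110011 → 1-byte char #4 = 33.
Offset 11: leading byte 0xF3 = 11110011 → 4-byte char #5 = F3 B8 96 BC.
Offset 15: leading byte 0xE9 = 11101001 → 3-byte char #6 = E9 98 BD.
Offset 18: leading byte 0xE8 = 11101000 → 3-byte char #7 = E8 93 AE.
Offset 21: leading byte 0xE2 = 11100010 → 3-byte char #8 = E2 82 A9.
Leading byte 0xE2 = 11100010 matches 1110xxxx → 3-byte sequence.
Byte 1: 0xE2 = 11100010, payload 0010 (4 bits).
Byte 2: 0x82 = 10000010 (10xxxxxx ✓), payload 000010.
Byte 3: 0xA9 = 10101001 (10xxxxxx ✓), payload 101001.
Concatenate: 0010000010101001 = 0x20A9 (16 bits → U+20A9).

U+20A9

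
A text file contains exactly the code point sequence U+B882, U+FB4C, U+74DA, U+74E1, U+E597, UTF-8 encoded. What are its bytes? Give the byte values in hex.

EB A2 82 EF AD 8C E7 93 9A E7 93 A1 EE 96 97

U+B882: 3-byte form → EB A2 82.
U+FB4C: 3-byte form → EF AD 8C.
U+74DA: 3-byte form → E7 93 9A.
U+74E1: 3-byte form → E7 93 A1.
U+E597: 3-byte form → EE 96 97.
Concatenated (15 bytes): EB A2 82 EF AD 8C E7 93 9A E7 93 A1 EE 96 97.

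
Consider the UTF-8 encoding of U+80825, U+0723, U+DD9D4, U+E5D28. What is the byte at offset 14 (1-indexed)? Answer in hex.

0xA8

1-indexed offset 14 is 0-indexed offset 13.
U+80825 → 4-byte form F2 80 A0 A5 at offsets 0–3.
U+0723 → 2-byte form DC A3 at offsets 4–5.
U+DD9D4 → 4-byte form F3 9D A7 94 at offsets 6–9.
U+E5D28 → 4-byte form F3 A5 B4 A8 at offsets 10–13.
Offset 13 falls in char 4's range; it's byte 4 of F3 A5 B4 A8 = 0xA8.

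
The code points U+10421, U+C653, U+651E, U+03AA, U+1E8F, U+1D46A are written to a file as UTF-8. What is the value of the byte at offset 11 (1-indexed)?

0xCE

1-indexed offset 11 is 0-indexed offset 10.
U+10421 → 4-byte form F0 90 90 A1 at offsets 0–3.
U+C653 → 3-byte form EC 99 93 at offsets 4–6.
U+651E → 3-byte form E6 94 9E at offsets 7–9.
U+03AA → 2-byte form CE AA at offsets 10–11.
Offset 10 falls in char 4's range; it's byte 1 of CE AA = 0xCE.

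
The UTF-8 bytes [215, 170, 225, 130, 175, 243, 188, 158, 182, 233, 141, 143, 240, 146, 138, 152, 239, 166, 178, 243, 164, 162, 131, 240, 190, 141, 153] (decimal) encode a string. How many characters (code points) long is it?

8

Byte at offset 0: 0xD7 = 11010111 → 2-byte char (#1). Advance 2.
Byte at offset 2: 0xE1 = 11100001 → 3-byte char (#2). Advance 3.
Byte at offset 5: 0xF3 = 11110011 → 4-byte char (#3). Advance 4.
Byte at offset 9: 0xE9 = 11101001 → 3-byte char (#4). Advance 3.
Byte at offset 12: 0xF0 = 11110000 → 4-byte char (#5). Advance 4.
Byte at offset 16: 0xEF = 11101111 → 3-byte char (#6). Advance 3.
Byte at offset 19: 0xF3 = 11110011 → 4-byte char (#7). Advance 4.
Byte at offset 23: 0xF0 = 11110000 → 4-byte char (#8). Advance 4.
Reached end at offset 27 after 8 code points.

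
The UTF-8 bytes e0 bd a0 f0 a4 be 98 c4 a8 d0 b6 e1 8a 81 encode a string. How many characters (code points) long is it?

Byte at offset 0: 0xE0 = 11100000 → 3-byte char (#1). Advance 3.
Byte at offset 3: 0xF0 = 11110000 → 4-byte char (#2). Advance 4.
Byte at offset 7: 0xC4 = 11000100 → 2-byte char (#3). Advance 2.
Byte at offset 9: 0xD0 = 11010000 → 2-byte char (#4). Advance 2.
Byte at offset 11: 0xE1 = 11100001 → 3-byte char (#5). Advance 3.
Reached end at offset 14 after 5 code points.

5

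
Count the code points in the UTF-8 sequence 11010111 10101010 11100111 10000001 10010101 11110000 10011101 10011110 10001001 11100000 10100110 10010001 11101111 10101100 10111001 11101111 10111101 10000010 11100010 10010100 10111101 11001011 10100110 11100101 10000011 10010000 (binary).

9

Byte at offset 0: 0xD7 = 11010111 → 2-byte char (#1). Advance 2.
Byte at offset 2: 0xE7 = 11100111 → 3-byte char (#2). Advance 3.
Byte at offset 5: 0xF0 = 11110000 → 4-byte char (#3). Advance 4.
Byte at offset 9: 0xE0 = 11100000 → 3-byte char (#4). Advance 3.
Byte at offset 12: 0xEF = 11101111 → 3-byte char (#5). Advance 3.
Byte at offset 15: 0xEF = 11101111 → 3-byte char (#6). Advance 3.
Byte at offset 18: 0xE2 = 11100010 → 3-byte char (#7). Advance 3.
Byte at offset 21: 0xCB = 11001011 → 2-byte char (#8). Advance 2.
Byte at offset 23: 0xE5 = 11100101 → 3-byte char (#9). Advance 3.
Reached end at offset 26 after 9 code points.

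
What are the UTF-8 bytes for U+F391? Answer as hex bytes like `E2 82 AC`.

U+F391 = 0xF391 = 62353 decimal. In range U+0800–U+FFFF → 3-byte form: 1110xxxx 10xxxxxx 10xxxxxx.
Binary (16 bits): 1111001110010001.
Split 4+6+6: 1111 | 001110 | 010001.
Byte 1: 11101111 = 0xEF.
Byte 2: 10001110 = 0x8E.
Byte 3: 10010001 = 0x91.

EF 8E 91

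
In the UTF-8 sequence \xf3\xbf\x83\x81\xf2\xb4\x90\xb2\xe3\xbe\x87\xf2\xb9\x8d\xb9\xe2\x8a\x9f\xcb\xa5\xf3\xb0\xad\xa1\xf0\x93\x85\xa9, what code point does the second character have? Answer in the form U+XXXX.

Offset 0: leading byte 0xF3 = 11110011 → 4-byte char #1 = F3 BF 83 81.
Offset 4: leading byte 0xF2 = 11110010 → 4-byte char #2 = F2 B4 90 B2.
Leading byte 0xF2 = 11110010 matches 11110xxx → 4-byte sequence.
Byte 1: 0xF2 = 11110010, payload 010 (3 bits).
Byte 2: 0xB4 = 10110100 (10xxxxxx ✓), payload 110100.
Byte 3: 0x90 = 10010000 (10xxxxxx ✓), payload 010000.
Byte 4: 0xB2 = 10110010 (10xxxxxx ✓), payload 110010.
Concatenate: 010110100010000110010 = 0xB4432 (21 bits → U+B4432).

U+B4432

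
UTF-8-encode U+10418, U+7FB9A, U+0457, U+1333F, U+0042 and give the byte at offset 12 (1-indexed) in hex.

0x93

1-indexed offset 12 is 0-indexed offset 11.
U+10418 → 4-byte form F0 90 90 98 at offsets 0–3.
U+7FB9A → 4-byte form F1 BF AE 9A at offsets 4–7.
U+0457 → 2-byte form D1 97 at offsets 8–9.
U+1333F → 4-byte form F0 93 8C BF at offsets 10–13.
Offset 11 falls in char 4's range; it's byte 2 of F0 93 8C BF = 0x93.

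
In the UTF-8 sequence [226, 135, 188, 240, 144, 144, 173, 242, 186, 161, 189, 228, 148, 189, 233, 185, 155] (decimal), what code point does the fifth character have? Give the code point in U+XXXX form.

U+9E5B

Offset 0: leading byte 0xE2 = 11100010 → 3-byte char #1 = E2 87 BC.
Offset 3: leading byte 0xF0 = 11110000 → 4-byte char #2 = F0 90 90 AD.
Offset 7: leading byte 0xF2 = 11110010 → 4-byte char #3 = F2 BA A1 BD.
Offset 11: leading byte 0xE4 = 11100100 → 3-byte char #4 = E4 94 BD.
Offset 14: leading byte 0xE9 = 11101001 → 3-byte char #5 = E9 B9 9B.
Leading byte 0xE9 = 11101001 matches 1110xxxx → 3-byte sequence.
Byte 1: 0xE9 = 11101001, payload 1001 (4 bits).
Byte 2: 0xB9 = 10111001 (10xxxxxx ✓), payload 111001.
Byte 3: 0x9B = 10011011 (10xxxxxx ✓), payload 011011.
Concatenate: 1001111001011011 = 0x9E5B (16 bits → U+9E5B).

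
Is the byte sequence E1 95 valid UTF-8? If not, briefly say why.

Leading byte 0xE1 = 11100001 → 3-byte form, but only 2 bytes are present.

invalid (sequence truncated)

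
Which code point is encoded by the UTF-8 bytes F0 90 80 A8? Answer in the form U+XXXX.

U+10028

Leading byte 0xF0 = 11110000 matches 11110xxx → 4-byte sequence.
Byte 1: 0xF0 = 11110000, payload 000 (3 bits).
Byte 2: 0x90 = 10010000 (10xxxxxx ✓), payload 010000.
Byte 3: 0x80 = 10000000 (10xxxxxx ✓), payload 000000.
Byte 4: 0xA8 = 10101000 (10xxxxxx ✓), payload 101000.
Concatenate: 000010000000000101000 = 0x10028 (21 bits → U+10028).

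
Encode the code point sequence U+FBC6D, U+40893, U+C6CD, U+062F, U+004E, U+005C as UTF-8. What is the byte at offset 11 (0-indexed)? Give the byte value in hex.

U+FBC6D → 4-byte form F3 BB B1 AD at offsets 0–3.
U+40893 → 4-byte form F1 80 A2 93 at offsets 4–7.
U+C6CD → 3-byte form EC 9B 8D at offsets 8–10.
U+062F → 2-byte form D8 AF at offsets 11–12.
Offset 11 falls in char 4's range; it's byte 1 of D8 AF = 0xD8.

0xD8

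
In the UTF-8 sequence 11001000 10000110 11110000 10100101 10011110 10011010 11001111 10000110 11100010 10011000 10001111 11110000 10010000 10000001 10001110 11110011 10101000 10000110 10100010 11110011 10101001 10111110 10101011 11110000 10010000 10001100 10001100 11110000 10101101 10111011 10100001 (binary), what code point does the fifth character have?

U+1004E

Offset 0: leading byte 0xC8 = 11001000 → 2-byte char #1 = C8 86.
Offset 2: leading byte 0xF0 = 11110000 → 4-byte char #2 = F0 A5 9E 9A.
Offset 6: leading byte 0xCF = 11001111 → 2-byte char #3 = CF 86.
Offset 8: leading byte 0xE2 = 11100010 → 3-byte char #4 = E2 98 8F.
Offset 11: leading byte 0xF0 = 11110000 → 4-byte char #5 = F0 90 81 8E.
Leading byte 0xF0 = 11110000 matches 11110xxx → 4-byte sequence.
Byte 1: 0xF0 = 11110000, payload 000 (3 bits).
Byte 2: 0x90 = 10010000 (10xxxxxx ✓), payload 010000.
Byte 3: 0x81 = 10000001 (10xxxxxx ✓), payload 000001.
Byte 4: 0x8E = 10001110 (10xxxxxx ✓), payload 001110.
Concatenate: 000010000000001001110 = 0x1004E (21 bits → U+1004E).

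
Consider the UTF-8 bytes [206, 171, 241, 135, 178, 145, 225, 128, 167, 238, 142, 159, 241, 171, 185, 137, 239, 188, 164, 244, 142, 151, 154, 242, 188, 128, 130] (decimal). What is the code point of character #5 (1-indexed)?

Offset 0: leading byte 0xCE = 11001110 → 2-byte char #1 = CE AB.
Offset 2: leading byte 0xF1 = 11110001 → 4-byte char #2 = F1 87 B2 91.
Offset 6: leading byte 0xE1 = 11100001 → 3-byte char #3 = E1 80 A7.
Offset 9: leading byte 0xEE = 11101110 → 3-byte char #4 = EE 8E 9F.
Offset 12: leading byte 0xF1 = 11110001 → 4-byte char #5 = F1 AB B9 89.
Leading byte 0xF1 = 11110001 matches 11110xxx → 4-byte sequence.
Byte 1: 0xF1 = 11110001, payload 001 (3 bits).
Byte 2: 0xAB = 10101011 (10xxxxxx ✓), payload 101011.
Byte 3: 0xB9 = 10111001 (10xxxxxx ✓), payload 111001.
Byte 4: 0x89 = 10001001 (10xxxxxx ✓), payload 001001.
Concatenate: 001101011111001001001 = 0x6BE49 (21 bits → U+6BE49).

U+6BE49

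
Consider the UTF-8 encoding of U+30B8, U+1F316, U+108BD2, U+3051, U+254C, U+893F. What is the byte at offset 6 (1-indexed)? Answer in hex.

1-indexed offset 6 is 0-indexed offset 5.
U+30B8 → 3-byte form E3 82 B8 at offsets 0–2.
U+1F316 → 4-byte form F0 9F 8C 96 at offsets 3–6.
Offset 5 falls in char 2's range; it's byte 3 of F0 9F 8C 96 = 0x8C.

0x8C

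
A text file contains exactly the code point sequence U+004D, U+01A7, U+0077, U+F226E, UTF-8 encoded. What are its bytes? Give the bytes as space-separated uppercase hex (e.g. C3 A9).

4D C6 A7 77 F3 B2 89 AE

U+004D: 1-byte form → 4D.
U+01A7: 2-byte form → C6 A7.
U+0077: 1-byte form → 77.
U+F226E: 4-byte form → F3 B2 89 AE.
Concatenated (8 bytes): 4D C6 A7 77 F3 B2 89 AE.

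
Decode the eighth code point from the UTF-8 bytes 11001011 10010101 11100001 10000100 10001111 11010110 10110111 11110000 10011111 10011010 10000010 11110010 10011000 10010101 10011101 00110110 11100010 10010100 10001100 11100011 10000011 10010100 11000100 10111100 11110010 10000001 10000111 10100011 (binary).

U+30D4

Offset 0: leading byte 0xCB = 11001011 → 2-byte char #1 = CB 95.
Offset 2: leading byte 0xE1 = 11100001 → 3-byte char #2 = E1 84 8F.
Offset 5: leading byte 0xD6 = 11010110 → 2-byte char #3 = D6 B7.
Offset 7: leading byte 0xF0 = 11110000 → 4-byte char #4 = F0 9F 9A 82.
Offset 11: leading byte 0xF2 = 11110010 → 4-byte char #5 = F2 98 95 9D.
Offset 15: leading byte 0x36 = 00110110 → 1-byte char #6 = 36.
Offset 16: leading byte 0xE2 = 11100010 → 3-byte char #7 = E2 94 8C.
Offset 19: leading byte 0xE3 = 11100011 → 3-byte char #8 = E3 83 94.
Leading byte 0xE3 = 11100011 matches 1110xxxx → 3-byte sequence.
Byte 1: 0xE3 = 11100011, payload 0011 (4 bits).
Byte 2: 0x83 = 10000011 (10xxxxxx ✓), payload 000011.
Byte 3: 0x94 = 10010100 (10xxxxxx ✓), payload 010100.
Concatenate: 0011000011010100 = 0x30D4 (16 bits → U+30D4).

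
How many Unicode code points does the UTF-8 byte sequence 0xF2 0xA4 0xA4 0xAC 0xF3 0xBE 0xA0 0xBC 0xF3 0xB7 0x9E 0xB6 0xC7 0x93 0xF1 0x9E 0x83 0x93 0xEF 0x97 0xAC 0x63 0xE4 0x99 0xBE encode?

Byte at offset 0: 0xF2 = 11110010 → 4-byte char (#1). Advance 4.
Byte at offset 4: 0xF3 = 11110011 → 4-byte char (#2). Advance 4.
Byte at offset 8: 0xF3 = 11110011 → 4-byte char (#3). Advance 4.
Byte at offset 12: 0xC7 = 11000111 → 2-byte char (#4). Advance 2.
Byte at offset 14: 0xF1 = 11110001 → 4-byte char (#5). Advance 4.
Byte at offset 18: 0xEF = 11101111 → 3-byte char (#6). Advance 3.
Byte at offset 21: 0x63 = 01100011 → 1-byte char (#7). Advance 1.
Byte at offset 22: 0xE4 = 11100100 → 3-byte char (#8). Advance 3.
Reached end at offset 25 after 8 code points.

8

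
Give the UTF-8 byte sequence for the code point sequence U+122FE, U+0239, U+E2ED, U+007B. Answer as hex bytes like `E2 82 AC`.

F0 92 8B BE C8 B9 EE 8B AD 7B

U+122FE: 4-byte form → F0 92 8B BE.
U+0239: 2-byte form → C8 B9.
U+E2ED: 3-byte form → EE 8B AD.
U+007B: 1-byte form → 7B.
Concatenated (10 bytes): F0 92 8B BE C8 B9 EE 8B AD 7B.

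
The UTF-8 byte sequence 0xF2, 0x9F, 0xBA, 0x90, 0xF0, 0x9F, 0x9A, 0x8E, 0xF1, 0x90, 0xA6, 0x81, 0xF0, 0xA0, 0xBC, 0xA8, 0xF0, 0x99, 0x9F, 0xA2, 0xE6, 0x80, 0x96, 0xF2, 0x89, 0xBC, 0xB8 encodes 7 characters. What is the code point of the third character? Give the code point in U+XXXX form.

U+50981

Offset 0: leading byte 0xF2 = 11110010 → 4-byte char #1 = F2 9F BA 90.
Offset 4: leading byte 0xF0 = 11110000 → 4-byte char #2 = F0 9F 9A 8E.
Offset 8: leading byte 0xF1 = 11110001 → 4-byte char #3 = F1 90 A6 81.
Leading byte 0xF1 = 11110001 matches 11110xxx → 4-byte sequence.
Byte 1: 0xF1 = 11110001, payload 001 (3 bits).
Byte 2: 0x90 = 10010000 (10xxxxxx ✓), payload 010000.
Byte 3: 0xA6 = 10100110 (10xxxxxx ✓), payload 100110.
Byte 4: 0x81 = 10000001 (10xxxxxx ✓), payload 000001.
Concatenate: 001010000100110000001 = 0x50981 (21 bits → U+50981).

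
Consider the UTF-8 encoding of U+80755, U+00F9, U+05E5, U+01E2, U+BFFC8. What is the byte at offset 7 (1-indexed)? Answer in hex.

1-indexed offset 7 is 0-indexed offset 6.
U+80755 → 4-byte form F2 80 9D 95 at offsets 0–3.
U+00F9 → 2-byte form C3 B9 at offsets 4–5.
U+05E5 → 2-byte form D7 A5 at offsets 6–7.
Offset 6 falls in char 3's range; it's byte 1 of D7 A5 = 0xD7.

0xD7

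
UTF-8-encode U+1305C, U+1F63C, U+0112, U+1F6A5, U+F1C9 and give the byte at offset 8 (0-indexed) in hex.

0xC4

U+1305C → 4-byte form F0 93 81 9C at offsets 0–3.
U+1F63C → 4-byte form F0 9F 98 BC at offsets 4–7.
U+0112 → 2-byte form C4 92 at offsets 8–9.
Offset 8 falls in char 3's range; it's byte 1 of C4 92 = 0xC4.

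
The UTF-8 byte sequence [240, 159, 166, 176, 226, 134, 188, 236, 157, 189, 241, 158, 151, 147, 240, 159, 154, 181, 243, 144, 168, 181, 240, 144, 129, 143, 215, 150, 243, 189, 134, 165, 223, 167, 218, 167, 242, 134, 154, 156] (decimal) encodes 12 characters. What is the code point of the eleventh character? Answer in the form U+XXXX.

U+06A7

Offset 0: leading byte 0xF0 = 11110000 → 4-byte char #1 = F0 9F A6 B0.
Offset 4: leading byte 0xE2 = 11100010 → 3-byte char #2 = E2 86 BC.
Offset 7: leading byte 0xEC = 11101100 → 3-byte char #3 = EC 9D BD.
Offset 10: leading byte 0xF1 = 11110001 → 4-byte char #4 = F1 9E 97 93.
Offset 14: leading byte 0xF0 = 11110000 → 4-byte char #5 = F0 9F 9A B5.
Offset 18: leading byte 0xF3 = 11110011 → 4-byte char #6 = F3 90 A8 B5.
Offset 22: leading byte 0xF0 = 11110000 → 4-byte char #7 = F0 90 81 8F.
Offset 26: leading byte 0xD7 = 11010111 → 2-byte char #8 = D7 96.
Offset 28: leading byte 0xF3 = 11110011 → 4-byte char #9 = F3 BD 86 A5.
Offset 32: leading byte 0xDF = 11011111 → 2-byte char #10 = DF A7.
Offset 34: leading byte 0xDA = 11011010 → 2-byte char #11 = DA A7.
Leading byte 0xDA = 11011010 matches 110xxxxx → 2-byte sequence.
Byte 1: 0xDA = 11011010, payload 11010 (5 bits).
Byte 2: 0xA7 = 10100111 (10xxxxxx ✓), payload 100111.
Concatenate: 11010100111 = 0x6A7 (11 bits → U+06A7).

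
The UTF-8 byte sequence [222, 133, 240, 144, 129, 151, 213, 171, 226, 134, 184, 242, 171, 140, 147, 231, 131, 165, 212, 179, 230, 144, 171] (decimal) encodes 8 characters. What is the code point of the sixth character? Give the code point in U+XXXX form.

U+70E5

Offset 0: leading byte 0xDE = 11011110 → 2-byte char #1 = DE 85.
Offset 2: leading byte 0xF0 = 11110000 → 4-byte char #2 = F0 90 81 97.
Offset 6: leading byte 0xD5 = 11010101 → 2-byte char #3 = D5 AB.
Offset 8: leading byte 0xE2 = 11100010 → 3-byte char #4 = E2 86 B8.
Offset 11: leading byte 0xF2 = 11110010 → 4-byte char #5 = F2 AB 8C 93.
Offset 15: leading byte 0xE7 = 11100111 → 3-byte char #6 = E7 83 A5.
Leading byte 0xE7 = 11100111 matches 1110xxxx → 3-byte sequence.
Byte 1: 0xE7 = 11100111, payload 0111 (4 bits).
Byte 2: 0x83 = 10000011 (10xxxxxx ✓), payload 000011.
Byte 3: 0xA5 = 10100101 (10xxxxxx ✓), payload 100101.
Concatenate: 0111000011100101 = 0x70E5 (16 bits → U+70E5).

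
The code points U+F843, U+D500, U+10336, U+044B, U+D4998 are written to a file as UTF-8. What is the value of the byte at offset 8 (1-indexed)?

1-indexed offset 8 is 0-indexed offset 7.
U+F843 → 3-byte form EF A1 83 at offsets 0–2.
U+D500 → 3-byte form ED 94 80 at offsets 3–5.
U+10336 → 4-byte form F0 90 8C B6 at offsets 6–9.
Offset 7 falls in char 3's range; it's byte 2 of F0 90 8C B6 = 0x90.

0x90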